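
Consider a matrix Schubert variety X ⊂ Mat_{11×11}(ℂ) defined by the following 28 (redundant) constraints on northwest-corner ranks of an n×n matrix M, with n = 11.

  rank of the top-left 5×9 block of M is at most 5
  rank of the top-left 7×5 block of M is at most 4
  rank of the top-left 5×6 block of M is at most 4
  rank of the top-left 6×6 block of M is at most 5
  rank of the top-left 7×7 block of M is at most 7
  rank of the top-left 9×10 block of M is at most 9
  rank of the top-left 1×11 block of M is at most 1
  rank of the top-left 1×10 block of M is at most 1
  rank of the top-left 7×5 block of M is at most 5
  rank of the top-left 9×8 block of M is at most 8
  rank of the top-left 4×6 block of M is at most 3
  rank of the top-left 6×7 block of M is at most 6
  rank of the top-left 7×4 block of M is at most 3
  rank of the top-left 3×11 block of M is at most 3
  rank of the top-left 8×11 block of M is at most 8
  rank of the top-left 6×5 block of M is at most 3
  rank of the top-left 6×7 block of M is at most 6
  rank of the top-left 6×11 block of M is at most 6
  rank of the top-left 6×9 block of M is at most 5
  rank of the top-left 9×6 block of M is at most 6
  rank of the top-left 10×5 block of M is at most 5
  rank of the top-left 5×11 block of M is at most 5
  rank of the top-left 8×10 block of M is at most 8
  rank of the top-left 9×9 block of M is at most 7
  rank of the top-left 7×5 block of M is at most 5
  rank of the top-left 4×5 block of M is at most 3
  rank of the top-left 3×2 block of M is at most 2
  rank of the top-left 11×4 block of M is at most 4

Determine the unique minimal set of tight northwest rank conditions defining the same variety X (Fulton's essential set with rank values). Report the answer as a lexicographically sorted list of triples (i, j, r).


Propagating the 28 rank bounds to every northwest block:

  i=1: 1  1  1  1  1  1  1  1  1  1  1
  i=2: 1  2  2  2  2  2  2  2  2  2  2
  i=3: 1  2  3  3  3  3  3  3  3  3  3
  i=4: 1  2  3  3  3  3  4  4  4  4  4
  i=5: 1  2  3  3  3  4  5  5  5  5  5
  i=6: 1  2  3  3  3  4  5  5  5  6  6
  i=7: 1  2  3  3  4  5  6  6  6  7  7
  i=8: 1  2  3  4  5  6  7  7  7  8  8
  i=9: 1  2  3  4  5  6  7  7  7  8  9
  i=10: 1  2  3  4  5  6  7  8  8  9  10
  i=11: 1  2  3  4  5  6  7  8  9  10  11

reading off 1-entries of Δ²R: w = (1, 2, 3, 7, 6, 10, 5, 4, 11, 8, 9).

|D(w)|=12, |Ess(w)|=5:

[(4, 6, 3), (6, 5, 3), (6, 9, 5), (7, 4, 3), (9, 9, 7)]


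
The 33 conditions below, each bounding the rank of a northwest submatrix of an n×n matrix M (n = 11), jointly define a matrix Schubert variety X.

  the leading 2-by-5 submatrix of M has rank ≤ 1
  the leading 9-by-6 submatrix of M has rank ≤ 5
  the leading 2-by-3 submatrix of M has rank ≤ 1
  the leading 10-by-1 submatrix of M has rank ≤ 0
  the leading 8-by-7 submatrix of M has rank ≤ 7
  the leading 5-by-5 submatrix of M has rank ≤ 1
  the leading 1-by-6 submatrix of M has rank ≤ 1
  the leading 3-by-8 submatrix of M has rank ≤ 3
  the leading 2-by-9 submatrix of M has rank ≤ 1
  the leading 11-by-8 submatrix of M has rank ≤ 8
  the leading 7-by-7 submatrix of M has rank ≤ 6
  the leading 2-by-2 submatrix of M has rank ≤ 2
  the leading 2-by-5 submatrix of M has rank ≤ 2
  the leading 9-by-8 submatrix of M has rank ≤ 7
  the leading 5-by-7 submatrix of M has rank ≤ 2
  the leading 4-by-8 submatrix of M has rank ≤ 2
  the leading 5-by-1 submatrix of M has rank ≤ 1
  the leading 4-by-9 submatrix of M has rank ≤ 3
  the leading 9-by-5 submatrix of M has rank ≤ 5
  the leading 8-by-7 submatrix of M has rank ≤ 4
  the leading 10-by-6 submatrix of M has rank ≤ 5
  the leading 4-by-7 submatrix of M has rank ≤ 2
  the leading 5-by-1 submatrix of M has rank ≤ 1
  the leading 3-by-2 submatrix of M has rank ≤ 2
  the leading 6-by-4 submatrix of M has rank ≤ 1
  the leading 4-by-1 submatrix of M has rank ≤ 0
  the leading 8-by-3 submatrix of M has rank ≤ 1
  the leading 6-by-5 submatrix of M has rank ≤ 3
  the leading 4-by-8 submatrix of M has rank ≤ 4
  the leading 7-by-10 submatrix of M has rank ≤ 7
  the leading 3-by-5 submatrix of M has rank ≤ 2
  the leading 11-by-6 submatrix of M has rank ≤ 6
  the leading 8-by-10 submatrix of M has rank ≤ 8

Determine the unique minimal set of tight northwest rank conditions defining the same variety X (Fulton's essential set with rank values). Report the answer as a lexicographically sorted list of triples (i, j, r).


The tightest implied rank at each (i,j), from the 33 conditions:

  row 1: 0 1 1 1 1 1 1 1 1 1 1
  row 2: 0 1 1 1 1 1 1 1 1 2 2
  row 3: 0 1 1 1 1 2 2 2 2 3 3
  row 4: 0 1 1 1 1 2 2 2 3 4 4
  row 5: 0 1 1 1 1 2 2 3 4 5 5
  row 6: 0 1 1 1 2 3 3 4 5 6 6
  row 7: 0 1 1 2 3 4 4 5 6 7 7
  row 8: 0 1 1 2 3 4 4 5 6 7 8
  row 9: 0 1 2 3 4 5 5 6 7 8 9
  row 10: 0 1 2 3 4 5 6 7 8 9 10
  row 11: 1 2 3 4 5 6 7 8 9 10 11

reading off 1-entries of Δ²R: w = (2, 10, 6, 9, 8, 5, 4, 11, 3, 7, 1).

D(w) has 34 cells with 8 SE-corners; essential set:

[(2, 9, 1), (4, 8, 2), (5, 5, 1), (5, 7, 2), (6, 4, 1), (8, 3, 1), (8, 7, 4), (10, 1, 0)]


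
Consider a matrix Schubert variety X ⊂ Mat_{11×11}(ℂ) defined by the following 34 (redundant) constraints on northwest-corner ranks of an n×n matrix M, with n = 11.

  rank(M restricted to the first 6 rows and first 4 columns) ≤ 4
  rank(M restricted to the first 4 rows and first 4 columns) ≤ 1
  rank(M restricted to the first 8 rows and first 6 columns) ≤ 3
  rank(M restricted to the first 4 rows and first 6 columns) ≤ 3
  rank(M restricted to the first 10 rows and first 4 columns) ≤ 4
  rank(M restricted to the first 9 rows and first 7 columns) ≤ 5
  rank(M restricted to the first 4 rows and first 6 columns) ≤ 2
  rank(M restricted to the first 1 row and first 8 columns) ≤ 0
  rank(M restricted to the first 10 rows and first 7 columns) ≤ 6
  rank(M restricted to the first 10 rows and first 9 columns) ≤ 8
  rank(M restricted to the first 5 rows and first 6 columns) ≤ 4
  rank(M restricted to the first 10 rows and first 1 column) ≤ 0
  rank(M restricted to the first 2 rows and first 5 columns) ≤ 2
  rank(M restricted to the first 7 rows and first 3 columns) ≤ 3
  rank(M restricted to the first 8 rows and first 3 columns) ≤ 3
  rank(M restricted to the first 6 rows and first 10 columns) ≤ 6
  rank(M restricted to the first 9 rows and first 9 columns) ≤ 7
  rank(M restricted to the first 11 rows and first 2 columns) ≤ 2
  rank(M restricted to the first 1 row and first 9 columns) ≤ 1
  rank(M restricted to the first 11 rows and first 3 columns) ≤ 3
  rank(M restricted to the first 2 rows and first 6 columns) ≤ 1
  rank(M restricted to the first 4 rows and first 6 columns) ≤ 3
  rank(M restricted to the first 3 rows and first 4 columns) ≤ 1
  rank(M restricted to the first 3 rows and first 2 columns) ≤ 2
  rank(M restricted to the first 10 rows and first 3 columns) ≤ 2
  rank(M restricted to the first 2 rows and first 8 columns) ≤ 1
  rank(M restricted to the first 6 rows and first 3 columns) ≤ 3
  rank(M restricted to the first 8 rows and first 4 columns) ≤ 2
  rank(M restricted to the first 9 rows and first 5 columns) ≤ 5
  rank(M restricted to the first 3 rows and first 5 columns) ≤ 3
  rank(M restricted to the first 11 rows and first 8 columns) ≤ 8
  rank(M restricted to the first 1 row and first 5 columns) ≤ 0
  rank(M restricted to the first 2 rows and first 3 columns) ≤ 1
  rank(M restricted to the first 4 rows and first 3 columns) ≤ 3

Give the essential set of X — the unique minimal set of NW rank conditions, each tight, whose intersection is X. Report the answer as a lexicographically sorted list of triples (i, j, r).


Reconstructing r_w from the 34 given conditions:

  0 | 0 | 0 | 0 | 0 | 0 | 0 | 0 | 1 | 1 | 1
  0 | 1 | 1 | 1 | 1 | 1 | 1 | 1 | 2 | 2 | 2
  0 | 1 | 1 | 1 | 2 | 2 | 2 | 2 | 3 | 3 | 3
  0 | 1 | 1 | 1 | 2 | 2 | 3 | 3 | 4 | 4 | 4
  0 | 1 | 2 | 2 | 3 | 3 | 4 | 4 | 5 | 5 | 5
  0 | 1 | 2 | 2 | 3 | 3 | 4 | 5 | 6 | 6 | 6
  0 | 1 | 2 | 2 | 3 | 3 | 4 | 5 | 6 | 7 | 7
  0 | 1 | 2 | 2 | 3 | 3 | 4 | 5 | 6 | 7 | 8
  0 | 1 | 2 | 3 | 4 | 4 | 5 | 6 | 7 | 8 | 9
  0 | 1 | 2 | 3 | 4 | 5 | 6 | 7 | 8 | 9 | 10
  1 | 2 | 3 | 4 | 5 | 6 | 7 | 8 | 9 | 10 | 11

so w = (9, 2, 5, 7, 3, 8, 10, 11, 4, 6, 1).

ℓ(w)=28; the 6 essential cells (i,j,r):

[(1, 8, 0), (4, 4, 1), (4, 6, 2), (8, 4, 2), (8, 6, 3), (10, 1, 0)]


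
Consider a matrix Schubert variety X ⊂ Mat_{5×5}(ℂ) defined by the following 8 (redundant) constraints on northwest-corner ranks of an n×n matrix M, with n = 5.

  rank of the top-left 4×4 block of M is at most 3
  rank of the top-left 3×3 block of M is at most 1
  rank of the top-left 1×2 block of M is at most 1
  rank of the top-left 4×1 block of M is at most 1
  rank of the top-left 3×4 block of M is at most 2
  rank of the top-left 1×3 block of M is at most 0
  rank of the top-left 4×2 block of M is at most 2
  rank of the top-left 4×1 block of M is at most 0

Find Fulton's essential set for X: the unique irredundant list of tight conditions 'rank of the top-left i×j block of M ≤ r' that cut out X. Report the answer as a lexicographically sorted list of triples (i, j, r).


Reconstructing r_w from the 8 given conditions:

  row 1: 0 0 0 1 1
  row 2: 0 1 1 2 2
  row 3: 0 1 1 2 3
  row 4: 0 1 2 3 4
  row 5: 1 2 3 4 5

the unique w with this rank table is (4, 2, 5, 3, 1).

ℓ(w)=7; the 3 essential cells (i,j,r):

[(1, 3, 0), (3, 3, 1), (4, 1, 0)]


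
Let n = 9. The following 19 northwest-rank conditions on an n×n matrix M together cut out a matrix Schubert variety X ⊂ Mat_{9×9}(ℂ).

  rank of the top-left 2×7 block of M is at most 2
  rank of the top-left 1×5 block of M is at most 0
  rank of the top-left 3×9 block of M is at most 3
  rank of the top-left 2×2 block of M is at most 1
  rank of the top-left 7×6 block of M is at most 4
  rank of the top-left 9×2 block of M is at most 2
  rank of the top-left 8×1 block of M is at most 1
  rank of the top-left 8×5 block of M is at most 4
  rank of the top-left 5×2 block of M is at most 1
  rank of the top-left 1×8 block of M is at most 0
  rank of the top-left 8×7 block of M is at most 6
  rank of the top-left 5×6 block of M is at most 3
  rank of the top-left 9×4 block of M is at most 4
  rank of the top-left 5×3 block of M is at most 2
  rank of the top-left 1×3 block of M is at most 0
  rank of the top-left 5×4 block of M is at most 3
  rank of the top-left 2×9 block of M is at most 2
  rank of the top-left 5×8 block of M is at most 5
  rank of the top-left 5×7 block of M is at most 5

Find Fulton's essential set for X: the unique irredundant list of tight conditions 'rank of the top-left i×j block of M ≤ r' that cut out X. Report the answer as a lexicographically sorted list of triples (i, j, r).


The tightest implied rank at each (i,j), from the 19 conditions:

  i=1: 0  0  0  0  0  0  0  0  1
  i=2: 1  1  1  1  1  1  1  1  2
  i=3: 1  1  2  2  2  2  2  2  3
  i=4: 1  1  2  3  3  3  3  3  4
  i=5: 1  1  2  3  3  3  4  4  5
  i=6: 1  2  3  4  4  4  5  5  6
  i=7: 1  2  3  4  4  4  5  6  7
  i=8: 1  2  3  4  4  5  6  7  8
  i=9: 1  2  3  4  5  6  7  8  9

giving w = (9, 1, 3, 4, 7, 2, 8, 6, 5) via Δ²R.

ℓ(w)=16; the 5 essential cells (i,j,r):

[(1, 8, 0), (5, 2, 1), (5, 6, 3), (7, 6, 4), (8, 5, 4)]


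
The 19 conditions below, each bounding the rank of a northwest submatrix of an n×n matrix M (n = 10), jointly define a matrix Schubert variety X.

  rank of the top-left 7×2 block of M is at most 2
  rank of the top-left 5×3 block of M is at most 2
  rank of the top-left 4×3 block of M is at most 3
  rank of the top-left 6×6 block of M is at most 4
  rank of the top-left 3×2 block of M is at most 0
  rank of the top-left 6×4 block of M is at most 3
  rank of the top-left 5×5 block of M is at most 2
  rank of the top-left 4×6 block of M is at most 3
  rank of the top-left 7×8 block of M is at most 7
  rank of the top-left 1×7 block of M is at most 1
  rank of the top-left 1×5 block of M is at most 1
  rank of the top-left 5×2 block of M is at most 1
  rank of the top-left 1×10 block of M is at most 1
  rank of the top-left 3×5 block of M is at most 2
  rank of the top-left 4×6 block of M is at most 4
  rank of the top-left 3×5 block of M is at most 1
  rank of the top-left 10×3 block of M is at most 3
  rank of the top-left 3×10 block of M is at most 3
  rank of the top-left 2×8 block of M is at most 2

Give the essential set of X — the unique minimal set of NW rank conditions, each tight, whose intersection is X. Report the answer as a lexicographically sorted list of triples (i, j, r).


Rank table r_w(10×10) implied by the 19 constraints:

  i=1: 0 | 0 | 1 | 1 | 1 | 1 | 1 | 1 | 1 | 1
  i=2: 0 | 0 | 1 | 1 | 1 | 2 | 2 | 2 | 2 | 2
  i=3: 0 | 0 | 1 | 1 | 1 | 2 | 3 | 3 | 3 | 3
  i=4: 1 | 1 | 2 | 2 | 2 | 3 | 4 | 4 | 4 | 4
  i=5: 1 | 1 | 2 | 2 | 2 | 3 | 4 | 5 | 5 | 5
  i=6: 1 | 2 | 3 | 3 | 3 | 4 | 5 | 6 | 6 | 6
  i=7: 1 | 2 | 3 | 4 | 4 | 5 | 6 | 7 | 7 | 7
  i=8: 1 | 2 | 3 | 4 | 5 | 6 | 7 | 8 | 8 | 8
  i=9: 1 | 2 | 3 | 4 | 5 | 6 | 7 | 8 | 9 | 9
  i=10: 1 | 2 | 3 | 4 | 5 | 6 | 7 | 8 | 9 | 10

the unique w with this rank table is (3, 6, 7, 1, 8, 2, 4, 5, 9, 10).

Rothe diagram D(w) (13 cells), 4 SE-corners (essential conditions):

[(3, 2, 0), (3, 5, 1), (5, 2, 1), (5, 5, 2)]


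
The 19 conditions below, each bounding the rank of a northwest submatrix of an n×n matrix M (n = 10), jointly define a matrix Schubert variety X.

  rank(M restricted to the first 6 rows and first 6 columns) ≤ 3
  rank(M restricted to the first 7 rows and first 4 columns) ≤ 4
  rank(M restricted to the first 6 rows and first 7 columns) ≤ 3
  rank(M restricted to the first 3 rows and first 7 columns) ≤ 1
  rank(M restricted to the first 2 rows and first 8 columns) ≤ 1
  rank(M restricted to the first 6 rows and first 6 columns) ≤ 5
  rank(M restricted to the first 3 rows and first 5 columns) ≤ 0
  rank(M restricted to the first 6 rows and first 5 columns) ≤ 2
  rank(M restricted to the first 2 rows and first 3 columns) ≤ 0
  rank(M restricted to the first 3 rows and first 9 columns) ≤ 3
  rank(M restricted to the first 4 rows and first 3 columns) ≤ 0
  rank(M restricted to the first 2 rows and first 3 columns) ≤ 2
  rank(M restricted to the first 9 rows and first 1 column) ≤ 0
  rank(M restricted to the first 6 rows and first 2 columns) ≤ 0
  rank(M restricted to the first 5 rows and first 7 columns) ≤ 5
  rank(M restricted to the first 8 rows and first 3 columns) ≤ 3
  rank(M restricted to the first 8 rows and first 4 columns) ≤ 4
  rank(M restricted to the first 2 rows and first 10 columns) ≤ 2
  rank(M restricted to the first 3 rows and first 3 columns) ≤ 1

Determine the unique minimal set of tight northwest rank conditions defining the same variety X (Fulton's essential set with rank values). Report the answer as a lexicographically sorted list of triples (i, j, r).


Rank table r_w(10×10) implied by the 19 constraints:

  R[1]: 0, 0, 0, 0, 0, 1, 1, 1, 1, 1
  R[2]: 0, 0, 0, 0, 0, 1, 1, 1, 2, 2
  R[3]: 0, 0, 0, 0, 0, 1, 1, 2, 3, 3
  R[4]: 0, 0, 0, 1, 1, 2, 2, 3, 4, 4
  R[5]: 0, 0, 1, 2, 2, 3, 3, 4, 5, 5
  R[6]: 0, 0, 1, 2, 2, 3, 3, 4, 5, 6
  R[7]: 0, 1, 2, 3, 3, 4, 4, 5, 6, 7
  R[8]: 0, 1, 2, 3, 4, 5, 5, 6, 7, 8
  R[9]: 0, 1, 2, 3, 4, 5, 6, 7, 8, 9
  R[10]: 1, 2, 3, 4, 5, 6, 7, 8, 9, 10

so w = (6, 9, 8, 4, 3, 10, 2, 5, 7, 1).

8 SE-corners of the 30-cell Rothe diagram give Ess(w):

[(2, 8, 1), (3, 5, 0), (3, 7, 1), (4, 3, 0), (6, 2, 0), (6, 5, 2), (6, 7, 3), (9, 1, 0)]


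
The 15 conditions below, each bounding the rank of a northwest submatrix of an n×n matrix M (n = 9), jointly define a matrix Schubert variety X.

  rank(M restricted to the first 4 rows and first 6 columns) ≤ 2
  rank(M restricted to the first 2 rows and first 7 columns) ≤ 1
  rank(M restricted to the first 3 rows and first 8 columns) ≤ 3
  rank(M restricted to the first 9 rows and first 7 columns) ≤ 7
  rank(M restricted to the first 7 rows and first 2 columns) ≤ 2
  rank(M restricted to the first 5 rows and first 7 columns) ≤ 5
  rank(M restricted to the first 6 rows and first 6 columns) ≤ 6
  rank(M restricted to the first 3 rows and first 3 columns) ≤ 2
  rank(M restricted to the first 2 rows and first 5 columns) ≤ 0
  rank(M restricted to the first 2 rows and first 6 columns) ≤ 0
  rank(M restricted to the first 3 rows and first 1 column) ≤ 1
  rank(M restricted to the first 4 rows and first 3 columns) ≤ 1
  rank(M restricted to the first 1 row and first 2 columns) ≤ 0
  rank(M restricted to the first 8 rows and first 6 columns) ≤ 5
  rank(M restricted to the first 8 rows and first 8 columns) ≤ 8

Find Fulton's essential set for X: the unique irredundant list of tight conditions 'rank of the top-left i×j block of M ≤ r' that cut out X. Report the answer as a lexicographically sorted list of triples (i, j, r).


Reconstructing r_w from the 15 given conditions:

  i=1: 0, 0, 0, 0, 0, 0, 1, 1, 1
  i=2: 0, 0, 0, 0, 0, 0, 1, 2, 2
  i=3: 1, 1, 1, 1, 1, 1, 2, 3, 3
  i=4: 1, 1, 1, 2, 2, 2, 3, 4, 4
  i=5: 1, 2, 2, 3, 3, 3, 4, 5, 5
  i=6: 1, 2, 3, 4, 4, 4, 5, 6, 6
  i=7: 1, 2, 3, 4, 5, 5, 6, 7, 7
  i=8: 1, 2, 3, 4, 5, 5, 6, 7, 8
  i=9: 1, 2, 3, 4, 5, 6, 7, 8, 9

so w = (7, 8, 1, 4, 2, 3, 5, 9, 6).

|D(w)|=15, |Ess(w)|=3:

[(2, 6, 0), (4, 3, 1), (8, 6, 5)]


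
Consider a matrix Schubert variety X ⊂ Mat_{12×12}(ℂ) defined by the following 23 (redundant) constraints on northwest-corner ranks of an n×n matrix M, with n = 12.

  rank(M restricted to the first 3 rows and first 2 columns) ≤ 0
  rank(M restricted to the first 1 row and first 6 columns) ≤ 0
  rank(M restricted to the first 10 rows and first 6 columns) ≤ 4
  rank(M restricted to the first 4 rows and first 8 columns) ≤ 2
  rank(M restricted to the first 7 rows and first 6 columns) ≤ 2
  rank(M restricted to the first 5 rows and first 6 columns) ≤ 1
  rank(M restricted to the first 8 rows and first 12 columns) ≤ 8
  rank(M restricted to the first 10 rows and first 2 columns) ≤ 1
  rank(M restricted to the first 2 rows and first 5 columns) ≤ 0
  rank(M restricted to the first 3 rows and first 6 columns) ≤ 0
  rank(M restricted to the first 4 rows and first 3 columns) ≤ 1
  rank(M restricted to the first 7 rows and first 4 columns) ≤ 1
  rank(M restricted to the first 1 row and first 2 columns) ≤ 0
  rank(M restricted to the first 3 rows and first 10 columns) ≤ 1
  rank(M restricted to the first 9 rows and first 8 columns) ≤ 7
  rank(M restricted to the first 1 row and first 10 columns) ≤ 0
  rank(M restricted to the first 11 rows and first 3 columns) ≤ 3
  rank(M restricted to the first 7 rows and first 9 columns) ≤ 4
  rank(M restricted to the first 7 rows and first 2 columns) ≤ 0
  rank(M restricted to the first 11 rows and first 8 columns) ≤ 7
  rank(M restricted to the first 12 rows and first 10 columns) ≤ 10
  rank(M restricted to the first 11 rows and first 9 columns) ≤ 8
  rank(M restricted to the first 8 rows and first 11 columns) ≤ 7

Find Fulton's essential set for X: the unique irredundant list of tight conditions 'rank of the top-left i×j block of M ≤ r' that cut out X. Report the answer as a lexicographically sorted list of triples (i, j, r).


Propagating the 23 rank bounds to every northwest block:

  R[1]: 0, 0, 0, 0, 0, 0, 0, 0, 0, 0, 1, 1
  R[2]: 0, 0, 0, 0, 0, 0, 1, 1, 1, 1, 2, 2
  R[3]: 0, 0, 0, 0, 0, 0, 1, 1, 1, 1, 2, 3
  R[4]: 0, 0, 1, 1, 1, 1, 2, 2, 2, 2, 3, 4
  R[5]: 0, 0, 1, 1, 1, 1, 2, 3, 3, 3, 4, 5
  R[6]: 0, 0, 1, 1, 2, 2, 3, 4, 4, 4, 5, 6
  R[7]: 0, 0, 1, 1, 2, 2, 3, 4, 4, 5, 6, 7
  R[8]: 1, 1, 2, 2, 3, 3, 4, 5, 5, 6, 7, 8
  R[9]: 1, 1, 2, 3, 4, 4, 5, 6, 6, 7, 8, 9
  R[10]: 1, 1, 2, 3, 4, 4, 5, 6, 7, 8, 9, 10
  R[11]: 1, 2, 3, 4, 5, 5, 6, 7, 8, 9, 10, 11
  R[12]: 1, 2, 3, 4, 5, 6, 7, 8, 9, 10, 11, 12

giving w = (11, 7, 12, 3, 8, 5, 10, 1, 4, 9, 2, 6) via Δ²R.

10 SE-corners of the 43-cell Rothe diagram give Ess(w):

[(1, 10, 0), (3, 6, 0), (3, 10, 1), (5, 6, 1), (7, 2, 0), (7, 4, 1), (7, 6, 2), (7, 9, 4), (10, 2, 1), (10, 6, 4)]


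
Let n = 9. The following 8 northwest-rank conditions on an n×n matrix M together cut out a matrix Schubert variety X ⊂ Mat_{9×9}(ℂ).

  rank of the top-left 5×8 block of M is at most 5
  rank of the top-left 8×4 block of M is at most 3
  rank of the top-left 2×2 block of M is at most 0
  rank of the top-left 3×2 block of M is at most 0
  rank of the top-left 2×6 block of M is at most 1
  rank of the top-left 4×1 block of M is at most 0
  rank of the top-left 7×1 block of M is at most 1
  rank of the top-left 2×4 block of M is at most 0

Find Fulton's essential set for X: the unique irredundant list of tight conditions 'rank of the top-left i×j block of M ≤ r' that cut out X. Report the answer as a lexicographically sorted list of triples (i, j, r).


Propagating the 8 rank bounds to every northwest block:

  R[1]: 0 | 0 | 0 | 0 | 1 | 1 | 1 | 1 | 1
  R[2]: 0 | 0 | 0 | 0 | 1 | 1 | 2 | 2 | 2
  R[3]: 0 | 0 | 1 | 1 | 2 | 2 | 3 | 3 | 3
  R[4]: 0 | 1 | 2 | 2 | 3 | 3 | 4 | 4 | 4
  R[5]: 1 | 2 | 3 | 3 | 4 | 4 | 5 | 5 | 5
  R[6]: 1 | 2 | 3 | 3 | 4 | 5 | 6 | 6 | 6
  R[7]: 1 | 2 | 3 | 3 | 4 | 5 | 6 | 7 | 7
  R[8]: 1 | 2 | 3 | 3 | 4 | 5 | 6 | 7 | 8
  R[9]: 1 | 2 | 3 | 4 | 5 | 6 | 7 | 8 | 9

second differences of R give the permutation w = (5, 7, 3, 2, 1, 6, 8, 9, 4).

|D(w)|=15, |Ess(w)|=5:

[(2, 4, 0), (2, 6, 1), (3, 2, 0), (4, 1, 0), (8, 4, 3)]


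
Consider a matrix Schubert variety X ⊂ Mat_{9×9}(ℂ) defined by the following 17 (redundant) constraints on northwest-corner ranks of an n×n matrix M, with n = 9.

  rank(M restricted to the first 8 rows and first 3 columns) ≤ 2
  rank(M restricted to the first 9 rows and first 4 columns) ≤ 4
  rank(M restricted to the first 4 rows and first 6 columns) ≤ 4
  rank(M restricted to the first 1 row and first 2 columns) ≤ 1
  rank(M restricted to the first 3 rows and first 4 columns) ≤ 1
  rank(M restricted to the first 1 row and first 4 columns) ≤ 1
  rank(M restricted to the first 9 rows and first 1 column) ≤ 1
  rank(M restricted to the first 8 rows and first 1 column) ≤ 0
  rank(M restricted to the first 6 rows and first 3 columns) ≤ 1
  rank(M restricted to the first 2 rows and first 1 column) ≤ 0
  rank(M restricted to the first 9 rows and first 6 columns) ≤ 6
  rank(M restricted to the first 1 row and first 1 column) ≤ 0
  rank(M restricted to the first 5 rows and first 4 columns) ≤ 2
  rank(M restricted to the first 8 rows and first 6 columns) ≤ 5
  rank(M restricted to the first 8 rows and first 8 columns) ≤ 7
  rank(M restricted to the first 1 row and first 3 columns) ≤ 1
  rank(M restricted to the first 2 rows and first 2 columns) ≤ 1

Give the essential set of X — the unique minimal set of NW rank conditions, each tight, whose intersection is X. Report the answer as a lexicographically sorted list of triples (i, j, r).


The tightest implied rank at each (i,j), from the 17 conditions:

  0 1 1 1 1 1 1 1 1
  0 1 1 1 2 2 2 2 2
  0 1 1 1 2 3 3 3 3
  0 1 1 2 3 4 4 4 4
  0 1 1 2 3 4 5 5 5
  0 1 1 2 3 4 5 6 6
  0 1 2 3 4 5 6 7 7
  0 1 2 3 4 5 6 7 8
  1 2 3 4 5 6 7 8 9

the unique w with this rank table is (2, 5, 6, 4, 7, 8, 3, 9, 1).

|D(w)|=15, |Ess(w)|=3:

[(3, 4, 1), (6, 3, 1), (8, 1, 0)]


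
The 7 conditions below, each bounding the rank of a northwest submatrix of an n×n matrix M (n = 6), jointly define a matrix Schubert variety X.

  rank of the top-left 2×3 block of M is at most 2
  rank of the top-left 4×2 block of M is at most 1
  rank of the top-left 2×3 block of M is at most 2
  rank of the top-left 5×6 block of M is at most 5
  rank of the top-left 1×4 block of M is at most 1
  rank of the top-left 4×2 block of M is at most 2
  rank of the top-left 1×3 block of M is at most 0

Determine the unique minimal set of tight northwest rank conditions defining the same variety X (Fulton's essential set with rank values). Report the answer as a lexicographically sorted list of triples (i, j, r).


The tightest implied rank at each (i,j), from the 7 conditions:

  R[1]: 0, 0, 0, 1, 1, 1
  R[2]: 1, 1, 1, 2, 2, 2
  R[3]: 1, 1, 2, 3, 3, 3
  R[4]: 1, 1, 2, 3, 4, 4
  R[5]: 1, 2, 3, 4, 5, 5
  R[6]: 1, 2, 3, 4, 5, 6

so w = (4, 1, 3, 5, 2, 6).

2 SE-corners of the 5-cell Rothe diagram give Ess(w):

[(1, 3, 0), (4, 2, 1)]


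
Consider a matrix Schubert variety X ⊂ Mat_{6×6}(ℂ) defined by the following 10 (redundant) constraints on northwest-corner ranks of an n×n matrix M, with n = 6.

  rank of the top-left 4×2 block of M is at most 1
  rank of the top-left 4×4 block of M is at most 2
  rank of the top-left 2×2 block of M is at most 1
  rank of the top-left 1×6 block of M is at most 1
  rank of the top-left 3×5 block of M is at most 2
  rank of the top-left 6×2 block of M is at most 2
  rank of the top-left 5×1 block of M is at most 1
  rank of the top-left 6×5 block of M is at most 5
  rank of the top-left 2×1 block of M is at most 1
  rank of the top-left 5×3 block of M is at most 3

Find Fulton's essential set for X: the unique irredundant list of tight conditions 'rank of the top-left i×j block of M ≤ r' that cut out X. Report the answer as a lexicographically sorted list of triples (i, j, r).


Rank table r_w(6×6) implied by the 10 constraints:

  i=1: 1, 1, 1, 1, 1, 1
  i=2: 1, 1, 2, 2, 2, 2
  i=3: 1, 1, 2, 2, 2, 3
  i=4: 1, 1, 2, 2, 3, 4
  i=5: 1, 2, 3, 3, 4, 5
  i=6: 1, 2, 3, 4, 5, 6

so w = (1, 3, 6, 5, 2, 4).

ℓ(w)=6; the 3 essential cells (i,j,r):

[(3, 5, 2), (4, 2, 1), (4, 4, 2)]


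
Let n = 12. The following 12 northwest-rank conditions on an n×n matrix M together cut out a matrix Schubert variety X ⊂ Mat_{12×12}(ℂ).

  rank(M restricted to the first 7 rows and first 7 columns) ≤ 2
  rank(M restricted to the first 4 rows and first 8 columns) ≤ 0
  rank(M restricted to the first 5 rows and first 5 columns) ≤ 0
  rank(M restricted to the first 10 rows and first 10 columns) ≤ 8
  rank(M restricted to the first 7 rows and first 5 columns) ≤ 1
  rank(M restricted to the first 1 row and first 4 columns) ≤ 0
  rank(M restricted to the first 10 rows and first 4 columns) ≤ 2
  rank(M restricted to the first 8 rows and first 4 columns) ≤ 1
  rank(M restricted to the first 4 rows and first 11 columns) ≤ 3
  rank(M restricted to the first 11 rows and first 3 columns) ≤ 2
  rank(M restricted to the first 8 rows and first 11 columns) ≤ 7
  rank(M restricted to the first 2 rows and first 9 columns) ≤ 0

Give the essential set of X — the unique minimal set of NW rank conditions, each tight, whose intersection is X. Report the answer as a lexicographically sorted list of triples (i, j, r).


Recovering R(i,j) via the rank-extension bound from the 12 conditions:

  R[1]: 0 0 0 0 0 0 0 0 0 1 1 1
  R[2]: 0 0 0 0 0 0 0 0 0 1 2 2
  R[3]: 0 0 0 0 0 0 0 0 1 2 3 3
  R[4]: 0 0 0 0 0 0 0 0 1 2 3 4
  R[5]: 0 0 0 0 0 1 1 1 2 3 4 5
  R[6]: 1 1 1 1 1 2 2 2 3 4 5 6
  R[7]: 1 1 1 1 1 2 2 3 4 5 6 7
  R[8]: 1 1 1 1 2 3 3 4 5 6 7 8
  R[9]: 1 2 2 2 3 4 4 5 6 7 8 9
  R[10]: 1 2 2 2 3 4 5 6 7 8 9 10
  R[11]: 1 2 2 3 4 5 6 7 8 9 10 11
  R[12]: 1 2 3 4 5 6 7 8 9 10 11 12

second differences of R give the permutation w = (10, 11, 9, 12, 6, 1, 8, 5, 2, 7, 4, 3).

Rothe diagram D(w) (50 cells), 8 SE-corners (essential conditions):

[(2, 9, 0), (4, 8, 0), (5, 5, 0), (7, 5, 1), (7, 7, 2), (8, 4, 1), (10, 4, 2), (11, 3, 2)]


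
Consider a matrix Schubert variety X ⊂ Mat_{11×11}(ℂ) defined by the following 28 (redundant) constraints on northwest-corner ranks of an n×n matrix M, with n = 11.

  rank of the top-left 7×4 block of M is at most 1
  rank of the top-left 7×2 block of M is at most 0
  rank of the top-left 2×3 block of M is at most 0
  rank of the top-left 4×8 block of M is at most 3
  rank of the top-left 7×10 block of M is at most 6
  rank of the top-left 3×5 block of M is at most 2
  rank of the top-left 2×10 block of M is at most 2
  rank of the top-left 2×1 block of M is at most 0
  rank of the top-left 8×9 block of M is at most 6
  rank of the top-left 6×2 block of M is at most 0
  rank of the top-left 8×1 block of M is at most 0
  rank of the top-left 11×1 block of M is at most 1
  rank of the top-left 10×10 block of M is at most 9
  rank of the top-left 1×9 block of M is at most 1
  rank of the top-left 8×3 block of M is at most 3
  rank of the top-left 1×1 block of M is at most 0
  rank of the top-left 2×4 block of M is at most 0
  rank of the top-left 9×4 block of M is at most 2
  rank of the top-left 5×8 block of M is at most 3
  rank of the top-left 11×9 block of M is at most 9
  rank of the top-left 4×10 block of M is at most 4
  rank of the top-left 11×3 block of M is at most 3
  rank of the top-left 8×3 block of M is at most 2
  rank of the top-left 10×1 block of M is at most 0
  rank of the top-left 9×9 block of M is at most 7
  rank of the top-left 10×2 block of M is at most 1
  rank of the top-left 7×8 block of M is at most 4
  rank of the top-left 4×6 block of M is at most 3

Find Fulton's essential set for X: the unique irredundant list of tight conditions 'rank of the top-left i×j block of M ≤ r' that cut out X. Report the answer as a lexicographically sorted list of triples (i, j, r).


Computing R[i][j] = min implied NW-rank bound (n=11, 28 conditions):

  R[1]: 0 | 0 | 0 | 0 | 1 | 1 | 1 | 1 | 1 | 1 | 1
  R[2]: 0 | 0 | 0 | 0 | 1 | 2 | 2 | 2 | 2 | 2 | 2
  R[3]: 0 | 0 | 1 | 1 | 2 | 3 | 3 | 3 | 3 | 3 | 3
  R[4]: 0 | 0 | 1 | 1 | 2 | 3 | 3 | 3 | 4 | 4 | 4
  R[5]: 0 | 0 | 1 | 1 | 2 | 3 | 3 | 3 | 4 | 5 | 5
  R[6]: 0 | 0 | 1 | 1 | 2 | 3 | 4 | 4 | 5 | 6 | 6
  R[7]: 0 | 0 | 1 | 1 | 2 | 3 | 4 | 4 | 5 | 6 | 7
  R[8]: 0 | 1 | 2 | 2 | 3 | 4 | 5 | 5 | 6 | 7 | 8
  R[9]: 0 | 1 | 2 | 2 | 3 | 4 | 5 | 6 | 7 | 8 | 9
  R[10]: 0 | 1 | 2 | 3 | 4 | 5 | 6 | 7 | 8 | 9 | 10
  R[11]: 1 | 2 | 3 | 4 | 5 | 6 | 7 | 8 | 9 | 10 | 11

giving w = (5, 6, 3, 9, 10, 7, 11, 2, 8, 4, 1) via Δ²R.

Fulton essential set (7 of the 31 Rothe cells):

[(2, 4, 0), (5, 8, 3), (7, 2, 0), (7, 4, 1), (7, 8, 4), (9, 4, 2), (10, 1, 0)]


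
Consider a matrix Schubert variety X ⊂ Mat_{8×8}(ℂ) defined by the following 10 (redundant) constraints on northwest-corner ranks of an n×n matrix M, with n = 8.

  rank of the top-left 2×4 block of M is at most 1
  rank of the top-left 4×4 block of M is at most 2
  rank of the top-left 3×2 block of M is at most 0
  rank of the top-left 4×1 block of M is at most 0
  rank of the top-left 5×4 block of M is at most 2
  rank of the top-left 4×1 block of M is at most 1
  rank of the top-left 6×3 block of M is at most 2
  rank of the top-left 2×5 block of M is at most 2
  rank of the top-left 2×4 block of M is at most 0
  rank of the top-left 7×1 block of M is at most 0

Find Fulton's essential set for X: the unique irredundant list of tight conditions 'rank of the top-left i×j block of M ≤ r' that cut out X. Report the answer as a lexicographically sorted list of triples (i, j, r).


Reconstructing r_w from the 10 given conditions:

  row 1: 0 | 0 | 0 | 0 | 1 | 1 | 1 | 1
  row 2: 0 | 0 | 0 | 0 | 1 | 2 | 2 | 2
  row 3: 0 | 0 | 1 | 1 | 2 | 3 | 3 | 3
  row 4: 0 | 1 | 2 | 2 | 3 | 4 | 4 | 4
  row 5: 0 | 1 | 2 | 2 | 3 | 4 | 5 | 5
  row 6: 0 | 1 | 2 | 3 | 4 | 5 | 6 | 6
  row 7: 0 | 1 | 2 | 3 | 4 | 5 | 6 | 7
  row 8: 1 | 2 | 3 | 4 | 5 | 6 | 7 | 8

the unique w with this rank table is (5, 6, 3, 2, 7, 4, 8, 1).

4 SE-corners of the 15-cell Rothe diagram give Ess(w):

[(2, 4, 0), (3, 2, 0), (5, 4, 2), (7, 1, 0)]


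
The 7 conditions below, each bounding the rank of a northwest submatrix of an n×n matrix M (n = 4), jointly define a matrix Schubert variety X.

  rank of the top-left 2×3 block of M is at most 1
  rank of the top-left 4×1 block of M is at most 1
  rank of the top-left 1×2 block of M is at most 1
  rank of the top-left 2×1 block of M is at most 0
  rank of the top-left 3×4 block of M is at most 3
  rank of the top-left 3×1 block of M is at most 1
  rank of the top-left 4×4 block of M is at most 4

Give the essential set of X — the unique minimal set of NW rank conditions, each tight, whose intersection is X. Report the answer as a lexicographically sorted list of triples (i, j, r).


Propagating the 7 rank bounds to every northwest block:

  R[1]: 0  1  1  1
  R[2]: 0  1  1  2
  R[3]: 1  2  2  3
  R[4]: 1  2  3  4

the unique w with this rank table is (2, 4, 1, 3).

|D(w)|=3, |Ess(w)|=2:

[(2, 1, 0), (2, 3, 1)]


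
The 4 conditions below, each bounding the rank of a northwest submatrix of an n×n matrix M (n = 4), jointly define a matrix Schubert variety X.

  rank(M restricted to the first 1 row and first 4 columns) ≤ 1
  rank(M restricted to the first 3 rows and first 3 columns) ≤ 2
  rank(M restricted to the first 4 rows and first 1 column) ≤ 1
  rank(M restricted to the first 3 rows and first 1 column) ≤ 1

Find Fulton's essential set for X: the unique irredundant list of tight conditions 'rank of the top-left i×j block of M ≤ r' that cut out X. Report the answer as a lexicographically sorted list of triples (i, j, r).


The tightest implied rank at each (i,j), from the 4 conditions:

  R[1]: 1 1 1 1
  R[2]: 1 2 2 2
  R[3]: 1 2 2 3
  R[4]: 1 2 3 4

so w = (1, 2, 4, 3).

|D(w)|=1, |Ess(w)|=1:

[(3, 3, 2)]


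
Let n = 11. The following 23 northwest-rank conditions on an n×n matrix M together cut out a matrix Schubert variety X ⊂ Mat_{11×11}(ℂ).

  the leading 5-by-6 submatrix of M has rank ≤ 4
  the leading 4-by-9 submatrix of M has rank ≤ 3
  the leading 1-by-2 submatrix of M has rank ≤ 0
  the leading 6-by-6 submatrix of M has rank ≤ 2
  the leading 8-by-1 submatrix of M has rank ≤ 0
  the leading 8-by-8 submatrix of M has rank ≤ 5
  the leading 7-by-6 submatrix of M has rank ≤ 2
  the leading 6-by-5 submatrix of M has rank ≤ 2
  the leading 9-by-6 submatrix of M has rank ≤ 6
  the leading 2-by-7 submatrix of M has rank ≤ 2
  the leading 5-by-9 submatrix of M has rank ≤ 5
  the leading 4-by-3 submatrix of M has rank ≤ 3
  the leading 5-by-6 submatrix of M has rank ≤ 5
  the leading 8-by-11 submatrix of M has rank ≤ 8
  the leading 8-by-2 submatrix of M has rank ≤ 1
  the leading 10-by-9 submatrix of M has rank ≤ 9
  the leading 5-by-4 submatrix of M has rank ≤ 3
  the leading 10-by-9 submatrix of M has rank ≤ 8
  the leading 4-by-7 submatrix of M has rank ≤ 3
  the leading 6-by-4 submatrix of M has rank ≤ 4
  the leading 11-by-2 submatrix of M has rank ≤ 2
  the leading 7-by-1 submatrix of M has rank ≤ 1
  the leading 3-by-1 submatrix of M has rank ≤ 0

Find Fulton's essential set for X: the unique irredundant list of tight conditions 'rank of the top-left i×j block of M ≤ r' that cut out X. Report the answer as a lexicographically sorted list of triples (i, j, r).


Rank table r_w(11×11) implied by the 23 constraints:

  R[1]: 0 | 0 | 1 | 1 | 1 | 1 | 1 | 1 | 1 | 1 | 1
  R[2]: 0 | 1 | 2 | 2 | 2 | 2 | 2 | 2 | 2 | 2 | 2
  R[3]: 0 | 1 | 2 | 2 | 2 | 2 | 3 | 3 | 3 | 3 | 3
  R[4]: 0 | 1 | 2 | 2 | 2 | 2 | 3 | 3 | 3 | 4 | 4
  R[5]: 0 | 1 | 2 | 2 | 2 | 2 | 3 | 4 | 4 | 5 | 5
  R[6]: 0 | 1 | 2 | 2 | 2 | 2 | 3 | 4 | 5 | 6 | 6
  R[7]: 0 | 1 | 2 | 2 | 2 | 2 | 3 | 4 | 5 | 6 | 7
  R[8]: 0 | 1 | 2 | 3 | 3 | 3 | 4 | 5 | 6 | 7 | 8
  R[9]: 1 | 2 | 3 | 4 | 4 | 4 | 5 | 6 | 7 | 8 | 9
  R[10]: 1 | 2 | 3 | 4 | 5 | 5 | 6 | 7 | 8 | 9 | 10
  R[11]: 1 | 2 | 3 | 4 | 5 | 6 | 7 | 8 | 9 | 10 | 11

the unique w with this rank table is (3, 2, 7, 10, 8, 9, 11, 4, 1, 5, 6).

D(w) has 26 cells with 4 SE-corners; essential set:

[(1, 2, 0), (4, 9, 3), (7, 6, 2), (8, 1, 0)]


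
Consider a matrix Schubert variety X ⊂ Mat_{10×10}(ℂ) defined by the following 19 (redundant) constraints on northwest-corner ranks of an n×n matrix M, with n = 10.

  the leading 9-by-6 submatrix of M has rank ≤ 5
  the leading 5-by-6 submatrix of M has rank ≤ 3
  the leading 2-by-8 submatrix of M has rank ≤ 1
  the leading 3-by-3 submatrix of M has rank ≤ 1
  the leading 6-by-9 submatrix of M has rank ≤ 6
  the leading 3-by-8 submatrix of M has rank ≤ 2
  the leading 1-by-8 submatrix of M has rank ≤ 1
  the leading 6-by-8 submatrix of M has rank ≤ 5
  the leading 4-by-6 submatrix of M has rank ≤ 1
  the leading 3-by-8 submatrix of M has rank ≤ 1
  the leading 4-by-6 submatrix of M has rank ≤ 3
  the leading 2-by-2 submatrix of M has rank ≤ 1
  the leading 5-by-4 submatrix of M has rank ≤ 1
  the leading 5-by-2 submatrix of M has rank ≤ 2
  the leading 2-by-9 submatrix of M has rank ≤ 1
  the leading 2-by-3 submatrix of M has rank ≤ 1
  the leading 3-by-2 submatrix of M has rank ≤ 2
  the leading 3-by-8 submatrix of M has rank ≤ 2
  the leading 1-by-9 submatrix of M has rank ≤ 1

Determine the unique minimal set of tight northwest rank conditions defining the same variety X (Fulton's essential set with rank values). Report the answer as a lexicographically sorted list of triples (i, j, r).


Rank table r_w(10×10) implied by the 19 constraints:

  i=1: 1  1  1  1  1  1  1  1  1  1
  i=2: 1  1  1  1  1  1  1  1  1  2
  i=3: 1  1  1  1  1  1  1  1  2  3
  i=4: 1  1  1  1  1  1  2  2  3  4
  i=5: 1  1  1  1  2  2  3  3  4  5
  i=6: 1  2  2  2  3  3  4  4  5  6
  i=7: 1  2  3  3  4  4  5  5  6  7
  i=8: 1  2  3  4  5  5  6  6  7  8
  i=9: 1  2  3  4  5  5  6  7  8  9
  i=10: 1  2  3  4  5  6  7  8  9  10

giving w = (1, 10, 9, 7, 5, 2, 3, 4, 8, 6) via Δ²R.

Rothe diagram D(w) (24 cells), 5 SE-corners (essential conditions):

[(2, 9, 1), (3, 8, 1), (4, 6, 1), (5, 4, 1), (9, 6, 5)]


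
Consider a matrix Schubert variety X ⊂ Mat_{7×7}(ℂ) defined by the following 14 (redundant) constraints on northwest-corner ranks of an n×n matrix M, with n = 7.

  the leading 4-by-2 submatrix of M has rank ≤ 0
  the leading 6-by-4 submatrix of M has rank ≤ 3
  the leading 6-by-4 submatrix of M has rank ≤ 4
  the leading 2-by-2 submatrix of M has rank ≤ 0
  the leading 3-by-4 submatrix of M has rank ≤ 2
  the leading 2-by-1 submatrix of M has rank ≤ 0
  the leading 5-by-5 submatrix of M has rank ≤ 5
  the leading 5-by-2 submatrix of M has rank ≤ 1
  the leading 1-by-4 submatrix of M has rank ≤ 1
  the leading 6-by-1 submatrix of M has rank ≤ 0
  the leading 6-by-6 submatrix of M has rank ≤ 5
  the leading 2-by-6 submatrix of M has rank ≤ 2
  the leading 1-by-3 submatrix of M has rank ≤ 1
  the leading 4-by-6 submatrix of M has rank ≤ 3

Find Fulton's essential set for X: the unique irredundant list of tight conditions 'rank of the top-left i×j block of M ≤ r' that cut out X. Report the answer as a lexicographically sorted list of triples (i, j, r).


Computing R[i][j] = min implied NW-rank bound (n=7, 14 conditions):

  0  0  1  1  1  1  1
  0  0  1  2  2  2  2
  0  0  1  2  3  3  3
  0  0  1  2  3  3  4
  0  1  2  3  4  4  5
  0  1  2  3  4  5  6
  1  2  3  4  5  6  7

giving w = (3, 4, 5, 7, 2, 6, 1) via Δ²R.

ℓ(w)=11; the 3 essential cells (i,j,r):

[(4, 2, 0), (4, 6, 3), (6, 1, 0)]


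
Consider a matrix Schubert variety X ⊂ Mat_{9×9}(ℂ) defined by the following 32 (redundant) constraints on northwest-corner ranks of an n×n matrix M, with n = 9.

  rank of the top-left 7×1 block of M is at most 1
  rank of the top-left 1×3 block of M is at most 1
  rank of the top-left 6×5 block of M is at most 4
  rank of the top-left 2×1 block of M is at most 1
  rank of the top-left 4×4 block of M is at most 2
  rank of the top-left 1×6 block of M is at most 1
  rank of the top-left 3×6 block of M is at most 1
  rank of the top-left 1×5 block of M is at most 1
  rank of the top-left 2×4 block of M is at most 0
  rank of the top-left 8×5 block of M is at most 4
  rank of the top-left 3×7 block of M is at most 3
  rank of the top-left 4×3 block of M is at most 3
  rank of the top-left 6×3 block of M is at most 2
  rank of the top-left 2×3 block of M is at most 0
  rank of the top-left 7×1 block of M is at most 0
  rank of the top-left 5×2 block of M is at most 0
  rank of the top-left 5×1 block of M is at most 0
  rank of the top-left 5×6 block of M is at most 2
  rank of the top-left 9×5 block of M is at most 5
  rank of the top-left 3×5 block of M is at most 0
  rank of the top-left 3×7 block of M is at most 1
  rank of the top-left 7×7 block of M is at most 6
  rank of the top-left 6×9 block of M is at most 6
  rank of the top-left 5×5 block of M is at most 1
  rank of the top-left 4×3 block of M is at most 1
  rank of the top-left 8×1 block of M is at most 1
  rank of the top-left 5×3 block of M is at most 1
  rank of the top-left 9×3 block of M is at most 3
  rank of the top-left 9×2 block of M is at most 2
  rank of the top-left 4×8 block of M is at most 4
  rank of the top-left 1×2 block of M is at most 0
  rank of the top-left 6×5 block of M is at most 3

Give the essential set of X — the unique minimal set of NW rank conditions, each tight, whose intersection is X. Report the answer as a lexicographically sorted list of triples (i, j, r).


Computing R[i][j] = min implied NW-rank bound (n=9, 32 conditions):

  0 | 0 | 0 | 0 | 0 | 1 | 1 | 1 | 1
  0 | 0 | 0 | 0 | 0 | 1 | 1 | 2 | 2
  0 | 0 | 0 | 0 | 0 | 1 | 1 | 2 | 3
  0 | 0 | 1 | 1 | 1 | 2 | 2 | 3 | 4
  0 | 0 | 1 | 1 | 1 | 2 | 3 | 4 | 5
  0 | 1 | 2 | 2 | 2 | 3 | 4 | 5 | 6
  0 | 1 | 2 | 3 | 3 | 4 | 5 | 6 | 7
  1 | 2 | 3 | 4 | 4 | 5 | 6 | 7 | 8
  1 | 2 | 3 | 4 | 5 | 6 | 7 | 8 | 9

the unique w with this rank table is (6, 8, 9, 3, 7, 2, 4, 1, 5).

|D(w)|=25, |Ess(w)|=5:

[(3, 5, 0), (3, 7, 1), (5, 2, 0), (5, 5, 1), (7, 1, 0)]
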